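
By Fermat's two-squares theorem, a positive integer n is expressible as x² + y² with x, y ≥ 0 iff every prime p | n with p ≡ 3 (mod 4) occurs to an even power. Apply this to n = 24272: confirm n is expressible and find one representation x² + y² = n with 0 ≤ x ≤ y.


Step 1: Factor n = 24272 = 2^4 · 37 · 41.
Step 2: Check the mod-4 condition on each prime factor: 2 = 2 (special); 37 ≡ 1 (mod 4), exponent 1; 41 ≡ 1 (mod 4), exponent 1.
All primes ≡ 3 (mod 4) appear to even exponent (or don't appear), so by the two-squares theorem n IS expressible as a sum of two squares.
Step 3: Build a representation. Group n = k² · m with k = 4 and m = 37 · 41 = 1517 (a product of primes ≡ 1 (mod 4)); a representation of m scales to one of n via (k·x)² + (k·y)² = k²(x² + y²). Each prime p ≡ 1 (mod 4) is itself a sum of two squares; find a² by testing p − a² for a perfect square:
  37: 37 − 1² = 36 = 6² ⇒ 37 = 1² + 6².
  41: 41 − 1² = 40, 41 − 2² = 37, 41 − 3² = 32, 41 − 4² = 25 = 5² ⇒ 41 = 4² + 5².
  Combine using the Brahmagupta–Fibonacci identity (a² + b²)(c² + d²) = (ac − bd)² + (ad + bc)² = (ac + bd)² + (ad − bc)²:
  37 · 41 = 1517: from (1² + 6²)(4² + 5²), take (1·4 − 6·5, 1·5 + 6·4) = (4 − 30, 5 + 24) = (-26, 29); dropping signs (only squares matter) gives (26, 29); check 26² + 29² = 676 + 841 = 1517 ✓.
  Scale by k = 4: (4·26, 4·29) = (104, 116).
Step 4: Order so x ≤ y and verify: 104² + 116² = 10816 + 13456 = 24272 = n. ✓

n = 24272 = 104² + 116² (one valid representation with x ≤ y).


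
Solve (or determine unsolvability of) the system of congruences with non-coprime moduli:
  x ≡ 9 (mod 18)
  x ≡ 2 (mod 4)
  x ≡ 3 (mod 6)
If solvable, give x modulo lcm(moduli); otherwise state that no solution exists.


Moduli 18, 4, 6 are not pairwise coprime, so CRT works modulo lcm(m_i) when all pairwise compatibility conditions hold.
Pairwise compatibility: gcd(m_i, m_j) must divide a_i - a_j for every pair.
Merge one congruence at a time:
  Start: x ≡ 9 (mod 18).
  Combine with x ≡ 2 (mod 4): gcd(18, 4) = 2, and 2 - 9 = -7 is NOT divisible by 2.
    ⇒ system is inconsistent (no integer solution).

No solution (the system is inconsistent).


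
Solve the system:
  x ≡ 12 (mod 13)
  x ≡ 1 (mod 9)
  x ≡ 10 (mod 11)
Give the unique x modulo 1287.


Moduli 13, 9, 11 are pairwise coprime; by CRT there is a unique solution modulo M = 13 · 9 · 11 = 1287.
Solve pairwise, accumulating the modulus:
  Start with x ≡ 12 (mod 13).
  Combine with x ≡ 1 (mod 9): since gcd(13, 9) = 1, we get a unique residue mod 117.
    Write x = 12 + 13·t and substitute into x ≡ 1 (mod 9): 13·t ≡ 1 − 12 = -11 (mod 9).
    Reduce coefficients mod 9: 4·t ≡ 7 (mod 9).
    The inverse of 4 mod 9 is 7 (since 4·7 = 28 = 3·9 + 1), so t ≡ 7·7 = 49 ≡ 4 (mod 9).
    Then x = 12 + 13·4 = 64, valid modulo lcm(13, 9) = 117: x ≡ 64 (mod 117).
  Combine with x ≡ 10 (mod 11): since gcd(117, 11) = 1, we get a unique residue mod 1287.
    Write x = 64 + 117·t and substitute into x ≡ 10 (mod 11): 117·t ≡ 10 − 64 = -54 (mod 11).
    Reduce coefficients mod 11: 7·t ≡ 1 (mod 11).
    The inverse of 7 mod 11 is 8 (since 7·8 = 56 = 5·11 + 1), so t ≡ 8·1 = 8 ≡ 8 (mod 11).
    Then x = 64 + 117·8 = 1000, valid modulo lcm(117, 11) = 1287: x ≡ 1000 (mod 1287).
Verify: 1000 mod 13 = 12 ✓, 1000 mod 9 = 1 ✓, 1000 mod 11 = 10 ✓.

x ≡ 1000 (mod 1287).


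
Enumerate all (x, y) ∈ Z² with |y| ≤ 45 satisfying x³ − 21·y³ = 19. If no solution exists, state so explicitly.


The equation is x³ - 21y³ = 19. For fixed y, x³ = 21·y³ + 19, so a solution requires the RHS to be a perfect cube.
Strategy: iterate y from -45 to 45, compute RHS = 21·y³ + 19, and check whether it is a (positive or negative) perfect cube.
Check small values of y:
  y = 0: RHS = 19 is not a perfect cube.
  y = 1: RHS = 40 is not a perfect cube.
  y = -1: RHS = -2 is not a perfect cube.
  y = 2: RHS = 187 is not a perfect cube.
  y = -2: RHS = -149 is not a perfect cube.
  y = 3: RHS = 586 is not a perfect cube.
  y = -3: RHS = -548 is not a perfect cube.
Continuing the search up to |y| = 45 finds no solutions either.
No (x, y) in the scanned range satisfies the equation.

No integer solutions with |y| ≤ 45.


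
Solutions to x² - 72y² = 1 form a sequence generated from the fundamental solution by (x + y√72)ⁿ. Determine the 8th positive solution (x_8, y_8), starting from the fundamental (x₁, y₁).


Step 1: Find the fundamental solution (x₁, y₁) of x² - 72y² = 1.
  Expand √72 as a continued fraction. a₀ = ⌊√72⌋ = 8; iterate m_{k+1} = d_k·a_k − m_k, d_{k+1} = (72 − m_{k+1}²)/d_k, a_{k+1} = ⌊(a₀ + m_{k+1})/d_{k+1}⌋ (starting m₀ = 0, d₀ = 1), with convergents p_k = a_k·p_{k-1} + p_{k-2}, q_k = a_k·q_{k-1} + q_{k-2} (p₋₁ = 1, q₋₁ = 0):
  k = 0: a₀ = 8; p₀/q₀ = 8/1; p₀² − 72·q₀² = 64 − 72 = -8.
  k = 1: m = 8, d = 8, a = ⌊(8 + 8)/8⌋ = 2; p/q = (2·8 + 1)/(2·1 + 0) = 17/2; p² − 72·q² = 289 − 288 = 1.
  The first convergent with p² − 72·q² = 1 gives the fundamental solution (x₁, y₁) = (17, 2).
Step 2: Apply the recurrence (x_{n+1}, y_{n+1}) = (x₁x_n + 72y₁y_n, x₁y_n + y₁x_n) repeatedly.
  From (x_1, y_1) = (17, 2): x_2 = 17·17 + 72·2·2 = 577; y_2 = 17·2 + 2·17 = 68.
  From (x_2, y_2) = (577, 68): x_3 = 17·577 + 72·2·68 = 19601; y_3 = 17·68 + 2·577 = 2310.
  From (x_3, y_3) = (19601, 2310): x_4 = 17·19601 + 72·2·2310 = 665857; y_4 = 17·2310 + 2·19601 = 78472.
  From (x_4, y_4) = (665857, 78472): x_5 = 17·665857 + 72·2·78472 = 22619537; y_5 = 17·78472 + 2·665857 = 2665738.
  From (x_5, y_5) = (22619537, 2665738): x_6 = 17·22619537 + 72·2·2665738 = 768398401; y_6 = 17·2665738 + 2·22619537 = 90556620.
  From (x_6, y_6) = (768398401, 90556620): x_7 = 17·768398401 + 72·2·90556620 = 26102926097; y_7 = 17·90556620 + 2·768398401 = 3076259342.
  From (x_7, y_7) = (26102926097, 3076259342): x_8 = 17·26102926097 + 72·2·3076259342 = 886731088897; y_8 = 17·3076259342 + 2·26102926097 = 104502261008.
Step 3: Verify x_8² - 72·y_8² = 786292024016459316676609 - 786292024016459316676608 = 1 (should be 1). ✓

(x_1, y_1) = (17, 2); (x_8, y_8) = (886731088897, 104502261008).


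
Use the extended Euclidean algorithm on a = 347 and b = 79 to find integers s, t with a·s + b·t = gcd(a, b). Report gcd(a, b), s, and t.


Euclidean algorithm on (347, 79) — divide until remainder is 0:
  347 = 4 · 79 + 31
  79 = 2 · 31 + 17
  31 = 1 · 17 + 14
  17 = 1 · 14 + 3
  14 = 4 · 3 + 2
  3 = 1 · 2 + 1
  2 = 2 · 1 + 0
gcd(347, 79) = 1.
Track Bezout coefficients alongside the remainders: start with r₀ = 347 = a·1 + b·0 (s = 1, t = 0) and r₁ = 79 = a·0 + b·1 (s = 0, t = 1); each new remainder r_{k+1} = r_{k-1} − q_k·r_k inherits s_{k+1} = s_{k-1} − q_k·s_k, t_{k+1} = t_{k-1} − q_k·t_k, so r_k = a·s_k + b·t_k at every step:
  q = 4: r = 31, s = 1 − 4·0 = 1, t = 0 − 4·1 = -4  (check: 347·1 + 79·(-4) = 31)
  q = 2: r = 17, s = 0 − 2·1 = -2, t = 1 − 2·(-4) = 9  (check: 347·(-2) + 79·9 = 17)
  q = 1: r = 14, s = 1 − 1·(-2) = 3, t = -4 − 1·9 = -13  (check: 347·3 + 79·(-13) = 14)
  q = 1: r = 3, s = -2 − 1·3 = -5, t = 9 − 1·(-13) = 22  (check: 347·(-5) + 79·22 = 3)
  q = 4: r = 2, s = 3 − 4·(-5) = 23, t = -13 − 4·22 = -101  (check: 347·23 + 79·(-101) = 2)
  q = 1: r = 1, s = -5 − 1·23 = -28, t = 22 − 1·(-101) = 123  (check: 347·(-28) + 79·123 = 1)
The row with r = 1 (the gcd) gives the Bezout coefficients s = -28, t = 123.
Result: 347 · (-28) + 79 · (123) = 1.

gcd(347, 79) = 1; s = -28, t = 123 (check: 347·(-28) + 79·123 = 1).


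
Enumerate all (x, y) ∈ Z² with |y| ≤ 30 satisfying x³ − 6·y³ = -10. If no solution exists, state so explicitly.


The equation is x³ - 6y³ = -10. For fixed y, x³ = 6·y³ − 10, so a solution requires the RHS to be a perfect cube.
Strategy: iterate y from -30 to 30, compute RHS = 6·y³ − 10, and check whether it is a (positive or negative) perfect cube.
Check small values of y:
  y = 0: RHS = -10 is not a perfect cube.
  y = 1: RHS = -4 is not a perfect cube.
  y = -1: RHS = -16 is not a perfect cube.
  y = 2: RHS = 38 is not a perfect cube.
  y = -2: RHS = -58 is not a perfect cube.
  y = 3: RHS = 152 is not a perfect cube.
  y = -3: RHS = -172 is not a perfect cube.
Continuing the search up to |y| = 30 finds no solutions either.
No (x, y) in the scanned range satisfies the equation.

No integer solutions with |y| ≤ 30.


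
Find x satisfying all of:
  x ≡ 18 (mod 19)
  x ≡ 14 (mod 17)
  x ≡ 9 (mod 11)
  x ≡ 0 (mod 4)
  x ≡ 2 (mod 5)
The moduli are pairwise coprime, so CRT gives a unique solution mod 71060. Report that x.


Product of moduli M = 19 · 17 · 11 · 4 · 5 = 71060.
Merge one congruence at a time:
  Start: x ≡ 18 (mod 19).
  Combine with x ≡ 14 (mod 17); new modulus lcm = 323.
    Write x = 18 + 19·t and substitute into x ≡ 14 (mod 17): 19·t ≡ 14 − 18 = -4 (mod 17).
    Reduce coefficients mod 17: 2·t ≡ 13 (mod 17).
    The inverse of 2 mod 17 is 9 (since 2·9 = 18 = 1·17 + 1), so t ≡ 9·13 = 117 ≡ 15 (mod 17).
    Then x = 18 + 19·15 = 303, valid modulo lcm(19, 17) = 323: x ≡ 303 (mod 323).
  Combine with x ≡ 9 (mod 11); new modulus lcm = 3553.
    Write x = 303 + 323·t and substitute into x ≡ 9 (mod 11): 323·t ≡ 9 − 303 = -294 (mod 11).
    Reduce coefficients mod 11: 4·t ≡ 3 (mod 11).
    The inverse of 4 mod 11 is 3 (since 4·3 = 12 = 1·11 + 1), so t ≡ 3·3 = 9 ≡ 9 (mod 11).
    Then x = 303 + 323·9 = 3210, valid modulo lcm(323, 11) = 3553: x ≡ 3210 (mod 3553).
  Combine with x ≡ 0 (mod 4); new modulus lcm = 14212.
    Write x = 3210 + 3553·t and substitute into x ≡ 0 (mod 4): 3553·t ≡ 0 − 3210 = -3210 (mod 4).
    Reduce coefficients mod 4: 1·t ≡ 2 (mod 4).
    So t ≡ 2 (mod 4).
    Then x = 3210 + 3553·2 = 10316, valid modulo lcm(3553, 4) = 14212: x ≡ 10316 (mod 14212).
  Combine with x ≡ 2 (mod 5); new modulus lcm = 71060.
    Write x = 10316 + 14212·t and substitute into x ≡ 2 (mod 5): 14212·t ≡ 2 − 10316 = -10314 (mod 5).
    Reduce coefficients mod 5: 2·t ≡ 1 (mod 5).
    The inverse of 2 mod 5 is 3 (since 2·3 = 6 = 1·5 + 1), so t ≡ 3·1 = 3 ≡ 3 (mod 5).
    Then x = 10316 + 14212·3 = 52952, valid modulo lcm(14212, 5) = 71060: x ≡ 52952 (mod 71060).
Verify against each original: 52952 mod 19 = 18, 52952 mod 17 = 14, 52952 mod 11 = 9, 52952 mod 4 = 0, 52952 mod 5 = 2.

x ≡ 52952 (mod 71060).


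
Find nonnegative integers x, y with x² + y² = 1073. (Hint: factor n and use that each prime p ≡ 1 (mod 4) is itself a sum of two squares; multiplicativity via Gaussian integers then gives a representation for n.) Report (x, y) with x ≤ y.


Step 1: Factor n = 1073 = 29 · 37.
Step 2: Check the mod-4 condition on each prime factor: 29 ≡ 1 (mod 4), exponent 1; 37 ≡ 1 (mod 4), exponent 1.
All primes ≡ 3 (mod 4) appear to even exponent (or don't appear), so by the two-squares theorem n IS expressible as a sum of two squares.
Step 3: Build a representation. Here n = 29 · 37 is a product of primes ≡ 1 (mod 4). Each prime p ≡ 1 (mod 4) is itself a sum of two squares; find a² by testing p − a² for a perfect square:
  29: 29 − 1² = 28, 29 − 2² = 25 = 5² ⇒ 29 = 2² + 5².
  37: 37 − 1² = 36 = 6² ⇒ 37 = 1² + 6².
  Combine using the Brahmagupta–Fibonacci identity (a² + b²)(c² + d²) = (ac − bd)² + (ad + bc)² = (ac + bd)² + (ad − bc)²:
  29 · 37 = 1073: from (2² + 5²)(1² + 6²), take (2·1 − 5·6, 2·6 + 5·1) = (2 − 30, 12 + 5) = (-28, 17); dropping signs (only squares matter) gives (28, 17); check 28² + 17² = 784 + 289 = 1073 ✓.
Step 4: Order so x ≤ y and verify: 17² + 28² = 289 + 784 = 1073 = n. ✓

n = 1073 = 17² + 28² (one valid representation with x ≤ y).


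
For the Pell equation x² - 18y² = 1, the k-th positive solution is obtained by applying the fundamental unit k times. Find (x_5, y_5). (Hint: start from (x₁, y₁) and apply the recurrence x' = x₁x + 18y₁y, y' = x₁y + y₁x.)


Step 1: Find the fundamental solution (x₁, y₁) of x² - 18y² = 1.
  Expand √18 as a continued fraction. a₀ = ⌊√18⌋ = 4; iterate m_{k+1} = d_k·a_k − m_k, d_{k+1} = (18 − m_{k+1}²)/d_k, a_{k+1} = ⌊(a₀ + m_{k+1})/d_{k+1}⌋ (starting m₀ = 0, d₀ = 1), with convergents p_k = a_k·p_{k-1} + p_{k-2}, q_k = a_k·q_{k-1} + q_{k-2} (p₋₁ = 1, q₋₁ = 0):
  k = 0: a₀ = 4; p₀/q₀ = 4/1; p₀² − 18·q₀² = 16 − 18 = -2.
  k = 1: m = 4, d = 2, a = ⌊(4 + 4)/2⌋ = 4; p/q = (4·4 + 1)/(4·1 + 0) = 17/4; p² − 18·q² = 289 − 288 = 1.
  The first convergent with p² − 18·q² = 1 gives the fundamental solution (x₁, y₁) = (17, 4).
Step 2: Apply the recurrence (x_{n+1}, y_{n+1}) = (x₁x_n + 18y₁y_n, x₁y_n + y₁x_n) repeatedly.
  From (x_1, y_1) = (17, 4): x_2 = 17·17 + 18·4·4 = 577; y_2 = 17·4 + 4·17 = 136.
  From (x_2, y_2) = (577, 136): x_3 = 17·577 + 18·4·136 = 19601; y_3 = 17·136 + 4·577 = 4620.
  From (x_3, y_3) = (19601, 4620): x_4 = 17·19601 + 18·4·4620 = 665857; y_4 = 17·4620 + 4·19601 = 156944.
  From (x_4, y_4) = (665857, 156944): x_5 = 17·665857 + 18·4·156944 = 22619537; y_5 = 17·156944 + 4·665857 = 5331476.
Step 3: Verify x_5² - 18·y_5² = 511643454094369 - 511643454094368 = 1 (should be 1). ✓

(x_1, y_1) = (17, 4); (x_5, y_5) = (22619537, 5331476).


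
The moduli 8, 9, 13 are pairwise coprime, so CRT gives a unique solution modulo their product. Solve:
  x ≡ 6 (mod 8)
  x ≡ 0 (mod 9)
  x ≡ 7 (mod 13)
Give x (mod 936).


Moduli 8, 9, 13 are pairwise coprime; by CRT there is a unique solution modulo M = 8 · 9 · 13 = 936.
Solve pairwise, accumulating the modulus:
  Start with x ≡ 6 (mod 8).
  Combine with x ≡ 0 (mod 9): since gcd(8, 9) = 1, we get a unique residue mod 72.
    Write x = 6 + 8·t and substitute into x ≡ 0 (mod 9): 8·t ≡ 0 − 6 = -6 (mod 9).
    Reduce coefficients mod 9: 8·t ≡ 3 (mod 9).
    The inverse of 8 mod 9 is 8 (since 8·8 = 64 = 7·9 + 1), so t ≡ 8·3 = 24 ≡ 6 (mod 9).
    Then x = 6 + 8·6 = 54, valid modulo lcm(8, 9) = 72: x ≡ 54 (mod 72).
  Combine with x ≡ 7 (mod 13): since gcd(72, 13) = 1, we get a unique residue mod 936.
    Write x = 54 + 72·t and substitute into x ≡ 7 (mod 13): 72·t ≡ 7 − 54 = -47 (mod 13).
    Reduce coefficients mod 13: 7·t ≡ 5 (mod 13).
    The inverse of 7 mod 13 is 2 (since 7·2 = 14 = 1·13 + 1), so t ≡ 2·5 = 10 ≡ 10 (mod 13).
    Then x = 54 + 72·10 = 774, valid modulo lcm(72, 13) = 936: x ≡ 774 (mod 936).
Verify: 774 mod 8 = 6 ✓, 774 mod 9 = 0 ✓, 774 mod 13 = 7 ✓.

x ≡ 774 (mod 936).


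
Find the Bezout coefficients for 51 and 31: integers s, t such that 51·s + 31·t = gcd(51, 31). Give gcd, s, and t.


Euclidean algorithm on (51, 31) — divide until remainder is 0:
  51 = 1 · 31 + 20
  31 = 1 · 20 + 11
  20 = 1 · 11 + 9
  11 = 1 · 9 + 2
  9 = 4 · 2 + 1
  2 = 2 · 1 + 0
gcd(51, 31) = 1.
Track Bezout coefficients alongside the remainders: start with r₀ = 51 = a·1 + b·0 (s = 1, t = 0) and r₁ = 31 = a·0 + b·1 (s = 0, t = 1); each new remainder r_{k+1} = r_{k-1} − q_k·r_k inherits s_{k+1} = s_{k-1} − q_k·s_k, t_{k+1} = t_{k-1} − q_k·t_k, so r_k = a·s_k + b·t_k at every step:
  q = 1: r = 20, s = 1 − 1·0 = 1, t = 0 − 1·1 = -1  (check: 51·1 + 31·(-1) = 20)
  q = 1: r = 11, s = 0 − 1·1 = -1, t = 1 − 1·(-1) = 2  (check: 51·(-1) + 31·2 = 11)
  q = 1: r = 9, s = 1 − 1·(-1) = 2, t = -1 − 1·2 = -3  (check: 51·2 + 31·(-3) = 9)
  q = 1: r = 2, s = -1 − 1·2 = -3, t = 2 − 1·(-3) = 5  (check: 51·(-3) + 31·5 = 2)
  q = 4: r = 1, s = 2 − 4·(-3) = 14, t = -3 − 4·5 = -23  (check: 51·14 + 31·(-23) = 1)
The row with r = 1 (the gcd) gives the Bezout coefficients s = 14, t = -23.
Result: 51 · (14) + 31 · (-23) = 1.

gcd(51, 31) = 1; s = 14, t = -23 (check: 51·14 + 31·(-23) = 1).


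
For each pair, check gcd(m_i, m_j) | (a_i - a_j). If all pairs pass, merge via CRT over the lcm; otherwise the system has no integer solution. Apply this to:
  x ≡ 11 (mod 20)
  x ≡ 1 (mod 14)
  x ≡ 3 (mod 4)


Moduli 20, 14, 4 are not pairwise coprime, so CRT works modulo lcm(m_i) when all pairwise compatibility conditions hold.
Pairwise compatibility: gcd(m_i, m_j) must divide a_i - a_j for every pair.
Merge one congruence at a time:
  Start: x ≡ 11 (mod 20).
  Combine with x ≡ 1 (mod 14): gcd(20, 14) = 2; 1 - 11 = -10, which IS divisible by 2, so compatible.
    Write x = 11 + 20·t and substitute into x ≡ 1 (mod 14): 20·t ≡ 1 − 11 = -10 (mod 14).
    Divide the congruence (and modulus) by g = 2: 10·t ≡ -5 (mod 7).
    Reduce coefficients mod 7: 3·t ≡ 2 (mod 7).
    The inverse of 3 mod 7 is 5 (since 3·5 = 15 = 2·7 + 1), so t ≡ 5·2 = 10 ≡ 3 (mod 7).
    Then x = 11 + 20·3 = 71, valid modulo lcm(20, 14) = 140: x ≡ 71 (mod 140).
  Combine with x ≡ 3 (mod 4): gcd(140, 4) = 4; 3 - 71 = -68, which IS divisible by 4, so compatible.
    Write x = 71 + 140·t and substitute into x ≡ 3 (mod 4): 140·t ≡ 3 − 71 = -68 (mod 4).
    Divide the congruence (and modulus) by g = 4: 35·t ≡ -17 (mod 1).
    Modulo 1 every t works; take t = 0.
    Then x = 71 + 140·0 = 71, valid modulo lcm(140, 4) = 140: x ≡ 71 (mod 140).
Verify: 71 mod 20 = 11, 71 mod 14 = 1, 71 mod 4 = 3.

x ≡ 71 (mod 140).


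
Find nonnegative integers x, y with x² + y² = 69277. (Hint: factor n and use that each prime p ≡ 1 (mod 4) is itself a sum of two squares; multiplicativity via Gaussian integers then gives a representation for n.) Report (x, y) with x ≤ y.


Step 1: Factor n = 69277 = 13 · 73^2.
Step 2: Check the mod-4 condition on each prime factor: 13 ≡ 1 (mod 4), exponent 1; 73 ≡ 1 (mod 4), exponent 2.
All primes ≡ 3 (mod 4) appear to even exponent (or don't appear), so by the two-squares theorem n IS expressible as a sum of two squares.
Step 3: Build a representation. Here n = 13 · 73 · 73 is a product of primes ≡ 1 (mod 4). Each prime p ≡ 1 (mod 4) is itself a sum of two squares; find a² by testing p − a² for a perfect square:
  13: 13 − 1² = 12, 13 − 2² = 9 = 3² ⇒ 13 = 2² + 3².
  73: 73 − 1² = 72, 73 − 2² = 69, 73 − 3² = 64 = 8² ⇒ 73 = 3² + 8².
  Combine using the Brahmagupta–Fibonacci identity (a² + b²)(c² + d²) = (ac − bd)² + (ad + bc)² = (ac + bd)² + (ad − bc)²:
  13 · 73 = 949: from (2² + 3²)(3² + 8²), take (2·3 − 3·8, 2·8 + 3·3) = (6 − 24, 16 + 9) = (-18, 25); dropping signs (only squares matter) gives (18, 25); check 18² + 25² = 324 + 625 = 949 ✓.
  949 · 73 = 69277: from (18² + 25²)(3² + 8²), take (18·3 − 25·8, 18·8 + 25·3) = (54 − 200, 144 + 75) = (-146, 219); dropping signs (only squares matter) gives (146, 219); check 146² + 219² = 21316 + 47961 = 69277 ✓.
Step 4: Order so x ≤ y and verify: 146² + 219² = 21316 + 47961 = 69277 = n. ✓

n = 69277 = 146² + 219² (one valid representation with x ≤ y).


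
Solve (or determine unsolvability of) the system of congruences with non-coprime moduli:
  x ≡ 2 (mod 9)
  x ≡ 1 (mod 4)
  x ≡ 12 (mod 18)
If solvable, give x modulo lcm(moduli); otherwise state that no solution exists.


Moduli 9, 4, 18 are not pairwise coprime, so CRT works modulo lcm(m_i) when all pairwise compatibility conditions hold.
Pairwise compatibility: gcd(m_i, m_j) must divide a_i - a_j for every pair.
Merge one congruence at a time:
  Start: x ≡ 2 (mod 9).
  Combine with x ≡ 1 (mod 4): gcd(9, 4) = 1; 1 - 2 = -1, which IS divisible by 1, so compatible.
    Write x = 2 + 9·t and substitute into x ≡ 1 (mod 4): 9·t ≡ 1 − 2 = -1 (mod 4).
    Reduce coefficients mod 4: 1·t ≡ 3 (mod 4).
    So t ≡ 3 (mod 4).
    Then x = 2 + 9·3 = 29, valid modulo lcm(9, 4) = 36: x ≡ 29 (mod 36).
  Combine with x ≡ 12 (mod 18): gcd(36, 18) = 18, and 12 - 29 = -17 is NOT divisible by 18.
    ⇒ system is inconsistent (no integer solution).

No solution (the system is inconsistent).


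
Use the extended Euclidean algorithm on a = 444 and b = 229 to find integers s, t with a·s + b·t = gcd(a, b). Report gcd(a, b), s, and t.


Euclidean algorithm on (444, 229) — divide until remainder is 0:
  444 = 1 · 229 + 215
  229 = 1 · 215 + 14
  215 = 15 · 14 + 5
  14 = 2 · 5 + 4
  5 = 1 · 4 + 1
  4 = 4 · 1 + 0
gcd(444, 229) = 1.
Track Bezout coefficients alongside the remainders: start with r₀ = 444 = a·1 + b·0 (s = 1, t = 0) and r₁ = 229 = a·0 + b·1 (s = 0, t = 1); each new remainder r_{k+1} = r_{k-1} − q_k·r_k inherits s_{k+1} = s_{k-1} − q_k·s_k, t_{k+1} = t_{k-1} − q_k·t_k, so r_k = a·s_k + b·t_k at every step:
  q = 1: r = 215, s = 1 − 1·0 = 1, t = 0 − 1·1 = -1  (check: 444·1 + 229·(-1) = 215)
  q = 1: r = 14, s = 0 − 1·1 = -1, t = 1 − 1·(-1) = 2  (check: 444·(-1) + 229·2 = 14)
  q = 15: r = 5, s = 1 − 15·(-1) = 16, t = -1 − 15·2 = -31  (check: 444·16 + 229·(-31) = 5)
  q = 2: r = 4, s = -1 − 2·16 = -33, t = 2 − 2·(-31) = 64  (check: 444·(-33) + 229·64 = 4)
  q = 1: r = 1, s = 16 − 1·(-33) = 49, t = -31 − 1·64 = -95  (check: 444·49 + 229·(-95) = 1)
The row with r = 1 (the gcd) gives the Bezout coefficients s = 49, t = -95.
Result: 444 · (49) + 229 · (-95) = 1.

gcd(444, 229) = 1; s = 49, t = -95 (check: 444·49 + 229·(-95) = 1).


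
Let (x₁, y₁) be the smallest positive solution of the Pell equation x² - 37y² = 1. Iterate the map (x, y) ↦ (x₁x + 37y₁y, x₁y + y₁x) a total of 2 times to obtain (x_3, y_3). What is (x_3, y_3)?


Step 1: Find the fundamental solution (x₁, y₁) of x² - 37y² = 1.
  Expand √37 as a continued fraction. a₀ = ⌊√37⌋ = 6; iterate m_{k+1} = d_k·a_k − m_k, d_{k+1} = (37 − m_{k+1}²)/d_k, a_{k+1} = ⌊(a₀ + m_{k+1})/d_{k+1}⌋ (starting m₀ = 0, d₀ = 1), with convergents p_k = a_k·p_{k-1} + p_{k-2}, q_k = a_k·q_{k-1} + q_{k-2} (p₋₁ = 1, q₋₁ = 0):
  k = 0: a₀ = 6; p₀/q₀ = 6/1; p₀² − 37·q₀² = 36 − 37 = -1.
  k = 1: m = 6, d = 1, a = ⌊(6 + 6)/1⌋ = 12; p/q = (12·6 + 1)/(12·1 + 0) = 73/12; p² − 37·q² = 5329 − 5328 = 1.
  The first convergent with p² − 37·q² = 1 gives the fundamental solution (x₁, y₁) = (73, 12).
Step 2: Apply the recurrence (x_{n+1}, y_{n+1}) = (x₁x_n + 37y₁y_n, x₁y_n + y₁x_n) repeatedly.
  From (x_1, y_1) = (73, 12): x_2 = 73·73 + 37·12·12 = 10657; y_2 = 73·12 + 12·73 = 1752.
  From (x_2, y_2) = (10657, 1752): x_3 = 73·10657 + 37·12·1752 = 1555849; y_3 = 73·1752 + 12·10657 = 255780.
Step 3: Verify x_3² - 37·y_3² = 2420666110801 - 2420666110800 = 1 (should be 1). ✓

(x_1, y_1) = (73, 12); (x_3, y_3) = (1555849, 255780).


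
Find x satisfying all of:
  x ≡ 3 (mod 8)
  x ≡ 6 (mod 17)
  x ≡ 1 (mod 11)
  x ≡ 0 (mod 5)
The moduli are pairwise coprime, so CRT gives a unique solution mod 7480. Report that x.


Product of moduli M = 8 · 17 · 11 · 5 = 7480.
Merge one congruence at a time:
  Start: x ≡ 3 (mod 8).
  Combine with x ≡ 6 (mod 17); new modulus lcm = 136.
    Write x = 3 + 8·t and substitute into x ≡ 6 (mod 17): 8·t ≡ 6 − 3 = 3 (mod 17).
    The inverse of 8 mod 17 is 15 (since 8·15 = 120 = 7·17 + 1), so t ≡ 15·3 = 45 ≡ 11 (mod 17).
    Then x = 3 + 8·11 = 91, valid modulo lcm(8, 17) = 136: x ≡ 91 (mod 136).
  Combine with x ≡ 1 (mod 11); new modulus lcm = 1496.
    Write x = 91 + 136·t and substitute into x ≡ 1 (mod 11): 136·t ≡ 1 − 91 = -90 (mod 11).
    Reduce coefficients mod 11: 4·t ≡ 9 (mod 11).
    The inverse of 4 mod 11 is 3 (since 4·3 = 12 = 1·11 + 1), so t ≡ 3·9 = 27 ≡ 5 (mod 11).
    Then x = 91 + 136·5 = 771, valid modulo lcm(136, 11) = 1496: x ≡ 771 (mod 1496).
  Combine with x ≡ 0 (mod 5); new modulus lcm = 7480.
    Write x = 771 + 1496·t and substitute into x ≡ 0 (mod 5): 1496·t ≡ 0 − 771 = -771 (mod 5).
    Reduce coefficients mod 5: 1·t ≡ 4 (mod 5).
    So t ≡ 4 (mod 5).
    Then x = 771 + 1496·4 = 6755, valid modulo lcm(1496, 5) = 7480: x ≡ 6755 (mod 7480).
Verify against each original: 6755 mod 8 = 3, 6755 mod 17 = 6, 6755 mod 11 = 1, 6755 mod 5 = 0.

x ≡ 6755 (mod 7480).


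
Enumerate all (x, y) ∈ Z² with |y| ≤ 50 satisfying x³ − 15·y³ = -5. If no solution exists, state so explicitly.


The equation is x³ - 15y³ = -5. For fixed y, x³ = 15·y³ − 5, so a solution requires the RHS to be a perfect cube.
Strategy: iterate y from -50 to 50, compute RHS = 15·y³ − 5, and check whether it is a (positive or negative) perfect cube.
Check small values of y:
  y = 0: RHS = -5 is not a perfect cube.
  y = 1: RHS = 10 is not a perfect cube.
  y = -1: RHS = -20 is not a perfect cube.
  y = 2: RHS = 115 is not a perfect cube.
  y = -2: RHS = -125 = (-5)³ ⇒ x = -5 works.
  y = 3: RHS = 400 is not a perfect cube.
  y = -3: RHS = -410 is not a perfect cube.
Continuing the search up to |y| = 50 finds no further solutions beyond those listed.
Collected solutions: (-5, -2).

Solutions (with |y| ≤ 50): (-5, -2).


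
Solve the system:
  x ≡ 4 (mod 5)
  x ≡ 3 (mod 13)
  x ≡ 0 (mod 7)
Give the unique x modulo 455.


Moduli 5, 13, 7 are pairwise coprime; by CRT there is a unique solution modulo M = 5 · 13 · 7 = 455.
Solve pairwise, accumulating the modulus:
  Start with x ≡ 4 (mod 5).
  Combine with x ≡ 3 (mod 13): since gcd(5, 13) = 1, we get a unique residue mod 65.
    Write x = 4 + 5·t and substitute into x ≡ 3 (mod 13): 5·t ≡ 3 − 4 = -1 (mod 13).
    Reduce coefficients mod 13: 5·t ≡ 12 (mod 13).
    The inverse of 5 mod 13 is 8 (since 5·8 = 40 = 3·13 + 1), so t ≡ 8·12 = 96 ≡ 5 (mod 13).
    Then x = 4 + 5·5 = 29, valid modulo lcm(5, 13) = 65: x ≡ 29 (mod 65).
  Combine with x ≡ 0 (mod 7): since gcd(65, 7) = 1, we get a unique residue mod 455.
    Write x = 29 + 65·t and substitute into x ≡ 0 (mod 7): 65·t ≡ 0 − 29 = -29 (mod 7).
    Reduce coefficients mod 7: 2·t ≡ 6 (mod 7).
    The inverse of 2 mod 7 is 4 (since 2·4 = 8 = 1·7 + 1), so t ≡ 4·6 = 24 ≡ 3 (mod 7).
    Then x = 29 + 65·3 = 224, valid modulo lcm(65, 7) = 455: x ≡ 224 (mod 455).
Verify: 224 mod 5 = 4 ✓, 224 mod 13 = 3 ✓, 224 mod 7 = 0 ✓.

x ≡ 224 (mod 455).


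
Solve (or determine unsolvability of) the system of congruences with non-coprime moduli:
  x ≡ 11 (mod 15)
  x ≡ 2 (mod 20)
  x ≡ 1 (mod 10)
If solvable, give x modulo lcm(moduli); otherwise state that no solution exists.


Moduli 15, 20, 10 are not pairwise coprime, so CRT works modulo lcm(m_i) when all pairwise compatibility conditions hold.
Pairwise compatibility: gcd(m_i, m_j) must divide a_i - a_j for every pair.
Merge one congruence at a time:
  Start: x ≡ 11 (mod 15).
  Combine with x ≡ 2 (mod 20): gcd(15, 20) = 5, and 2 - 11 = -9 is NOT divisible by 5.
    ⇒ system is inconsistent (no integer solution).

No solution (the system is inconsistent).


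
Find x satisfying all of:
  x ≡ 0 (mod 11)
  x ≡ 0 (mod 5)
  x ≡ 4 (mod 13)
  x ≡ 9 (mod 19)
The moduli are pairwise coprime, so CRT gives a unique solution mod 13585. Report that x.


Product of moduli M = 11 · 5 · 13 · 19 = 13585.
Merge one congruence at a time:
  Start: x ≡ 0 (mod 11).
  Combine with x ≡ 0 (mod 5); new modulus lcm = 55.
    Write x = 0 + 11·t and substitute into x ≡ 0 (mod 5): 11·t ≡ 0 − 0 = 0 (mod 5).
    Reduce coefficients mod 5: 1·t ≡ 0 (mod 5).
    So t ≡ 0 (mod 5).
    Then x = 0 + 11·0 = 0, valid modulo lcm(11, 5) = 55: x ≡ 0 (mod 55).
  Combine with x ≡ 4 (mod 13); new modulus lcm = 715.
    Write x = 0 + 55·t and substitute into x ≡ 4 (mod 13): 55·t ≡ 4 − 0 = 4 (mod 13).
    Reduce coefficients mod 13: 3·t ≡ 4 (mod 13).
    The inverse of 3 mod 13 is 9 (since 3·9 = 27 = 2·13 + 1), so t ≡ 9·4 = 36 ≡ 10 (mod 13).
    Then x = 0 + 55·10 = 550, valid modulo lcm(55, 13) = 715: x ≡ 550 (mod 715).
  Combine with x ≡ 9 (mod 19); new modulus lcm = 13585.
    Write x = 550 + 715·t and substitute into x ≡ 9 (mod 19): 715·t ≡ 9 − 550 = -541 (mod 19).
    Reduce coefficients mod 19: 12·t ≡ 10 (mod 19).
    The inverse of 12 mod 19 is 8 (since 12·8 = 96 = 5·19 + 1), so t ≡ 8·10 = 80 ≡ 4 (mod 19).
    Then x = 550 + 715·4 = 3410, valid modulo lcm(715, 19) = 13585: x ≡ 3410 (mod 13585).
Verify against each original: 3410 mod 11 = 0, 3410 mod 5 = 0, 3410 mod 13 = 4, 3410 mod 19 = 9.

x ≡ 3410 (mod 13585).


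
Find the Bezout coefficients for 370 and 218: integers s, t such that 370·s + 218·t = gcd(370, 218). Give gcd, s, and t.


Euclidean algorithm on (370, 218) — divide until remainder is 0:
  370 = 1 · 218 + 152
  218 = 1 · 152 + 66
  152 = 2 · 66 + 20
  66 = 3 · 20 + 6
  20 = 3 · 6 + 2
  6 = 3 · 2 + 0
gcd(370, 218) = 2.
Track Bezout coefficients alongside the remainders: start with r₀ = 370 = a·1 + b·0 (s = 1, t = 0) and r₁ = 218 = a·0 + b·1 (s = 0, t = 1); each new remainder r_{k+1} = r_{k-1} − q_k·r_k inherits s_{k+1} = s_{k-1} − q_k·s_k, t_{k+1} = t_{k-1} − q_k·t_k, so r_k = a·s_k + b·t_k at every step:
  q = 1: r = 152, s = 1 − 1·0 = 1, t = 0 − 1·1 = -1  (check: 370·1 + 218·(-1) = 152)
  q = 1: r = 66, s = 0 − 1·1 = -1, t = 1 − 1·(-1) = 2  (check: 370·(-1) + 218·2 = 66)
  q = 2: r = 20, s = 1 − 2·(-1) = 3, t = -1 − 2·2 = -5  (check: 370·3 + 218·(-5) = 20)
  q = 3: r = 6, s = -1 − 3·3 = -10, t = 2 − 3·(-5) = 17  (check: 370·(-10) + 218·17 = 6)
  q = 3: r = 2, s = 3 − 3·(-10) = 33, t = -5 − 3·17 = -56  (check: 370·33 + 218·(-56) = 2)
The row with r = 2 (the gcd) gives the Bezout coefficients s = 33, t = -56.
Result: 370 · (33) + 218 · (-56) = 2.

gcd(370, 218) = 2; s = 33, t = -56 (check: 370·33 + 218·(-56) = 2).


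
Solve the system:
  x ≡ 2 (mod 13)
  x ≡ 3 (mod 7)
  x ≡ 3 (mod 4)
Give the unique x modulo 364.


Moduli 13, 7, 4 are pairwise coprime; by CRT there is a unique solution modulo M = 13 · 7 · 4 = 364.
Solve pairwise, accumulating the modulus:
  Start with x ≡ 2 (mod 13).
  Combine with x ≡ 3 (mod 7): since gcd(13, 7) = 1, we get a unique residue mod 91.
    Write x = 2 + 13·t and substitute into x ≡ 3 (mod 7): 13·t ≡ 3 − 2 = 1 (mod 7).
    Reduce coefficients mod 7: 6·t ≡ 1 (mod 7).
    The inverse of 6 mod 7 is 6 (since 6·6 = 36 = 5·7 + 1), so t ≡ 6·1 = 6 ≡ 6 (mod 7).
    Then x = 2 + 13·6 = 80, valid modulo lcm(13, 7) = 91: x ≡ 80 (mod 91).
  Combine with x ≡ 3 (mod 4): since gcd(91, 4) = 1, we get a unique residue mod 364.
    Write x = 80 + 91·t and substitute into x ≡ 3 (mod 4): 91·t ≡ 3 − 80 = -77 (mod 4).
    Reduce coefficients mod 4: 3·t ≡ 3 (mod 4).
    The inverse of 3 mod 4 is 3 (since 3·3 = 9 = 2·4 + 1), so t ≡ 3·3 = 9 ≡ 1 (mod 4).
    Then x = 80 + 91·1 = 171, valid modulo lcm(91, 4) = 364: x ≡ 171 (mod 364).
Verify: 171 mod 13 = 2 ✓, 171 mod 7 = 3 ✓, 171 mod 4 = 3 ✓.

x ≡ 171 (mod 364).


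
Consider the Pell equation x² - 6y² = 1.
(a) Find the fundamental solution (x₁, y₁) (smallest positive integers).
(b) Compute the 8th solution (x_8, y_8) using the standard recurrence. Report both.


Step 1: Find the fundamental solution (x₁, y₁) of x² - 6y² = 1.
  Expand √6 as a continued fraction. a₀ = ⌊√6⌋ = 2; iterate m_{k+1} = d_k·a_k − m_k, d_{k+1} = (6 − m_{k+1}²)/d_k, a_{k+1} = ⌊(a₀ + m_{k+1})/d_{k+1}⌋ (starting m₀ = 0, d₀ = 1), with convergents p_k = a_k·p_{k-1} + p_{k-2}, q_k = a_k·q_{k-1} + q_{k-2} (p₋₁ = 1, q₋₁ = 0):
  k = 0: a₀ = 2; p₀/q₀ = 2/1; p₀² − 6·q₀² = 4 − 6 = -2.
  k = 1: m = 2, d = 2, a = ⌊(2 + 2)/2⌋ = 2; p/q = (2·2 + 1)/(2·1 + 0) = 5/2; p² − 6·q² = 25 − 24 = 1.
  The first convergent with p² − 6·q² = 1 gives the fundamental solution (x₁, y₁) = (5, 2).
Step 2: Apply the recurrence (x_{n+1}, y_{n+1}) = (x₁x_n + 6y₁y_n, x₁y_n + y₁x_n) repeatedly.
  From (x_1, y_1) = (5, 2): x_2 = 5·5 + 6·2·2 = 49; y_2 = 5·2 + 2·5 = 20.
  From (x_2, y_2) = (49, 20): x_3 = 5·49 + 6·2·20 = 485; y_3 = 5·20 + 2·49 = 198.
  From (x_3, y_3) = (485, 198): x_4 = 5·485 + 6·2·198 = 4801; y_4 = 5·198 + 2·485 = 1960.
  From (x_4, y_4) = (4801, 1960): x_5 = 5·4801 + 6·2·1960 = 47525; y_5 = 5·1960 + 2·4801 = 19402.
  From (x_5, y_5) = (47525, 19402): x_6 = 5·47525 + 6·2·19402 = 470449; y_6 = 5·19402 + 2·47525 = 192060.
  From (x_6, y_6) = (470449, 192060): x_7 = 5·470449 + 6·2·192060 = 4656965; y_7 = 5·192060 + 2·470449 = 1901198.
  From (x_7, y_7) = (4656965, 1901198): x_8 = 5·4656965 + 6·2·1901198 = 46099201; y_8 = 5·1901198 + 2·4656965 = 18819920.
Step 3: Verify x_8² - 6·y_8² = 2125136332838401 - 2125136332838400 = 1 (should be 1). ✓

(x_1, y_1) = (5, 2); (x_8, y_8) = (46099201, 18819920).


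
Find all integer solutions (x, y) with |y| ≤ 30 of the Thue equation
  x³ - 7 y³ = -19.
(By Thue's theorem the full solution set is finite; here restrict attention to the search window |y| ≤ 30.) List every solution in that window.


The equation is x³ - 7y³ = -19. For fixed y, x³ = 7·y³ − 19, so a solution requires the RHS to be a perfect cube.
Strategy: iterate y from -30 to 30, compute RHS = 7·y³ − 19, and check whether it is a (positive or negative) perfect cube.
Check small values of y:
  y = 0: RHS = -19 is not a perfect cube.
  y = 1: RHS = -12 is not a perfect cube.
  y = -1: RHS = -26 is not a perfect cube.
  y = 2: RHS = 37 is not a perfect cube.
  y = -2: RHS = -75 is not a perfect cube.
  y = 3: RHS = 170 is not a perfect cube.
  y = -3: RHS = -208 is not a perfect cube.
Continuing the search up to |y| = 30 finds no solutions either.
No (x, y) in the scanned range satisfies the equation.

No integer solutions with |y| ≤ 30.


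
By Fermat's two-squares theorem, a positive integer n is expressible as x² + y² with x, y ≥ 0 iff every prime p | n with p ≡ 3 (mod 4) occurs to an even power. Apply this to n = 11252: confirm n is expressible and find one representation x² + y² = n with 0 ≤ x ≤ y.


Step 1: Factor n = 11252 = 2^2 · 29 · 97.
Step 2: Check the mod-4 condition on each prime factor: 2 = 2 (special); 29 ≡ 1 (mod 4), exponent 1; 97 ≡ 1 (mod 4), exponent 1.
All primes ≡ 3 (mod 4) appear to even exponent (or don't appear), so by the two-squares theorem n IS expressible as a sum of two squares.
Step 3: Build a representation. Group n = k² · m with k = 2 and m = 29 · 97 = 2813 (a product of primes ≡ 1 (mod 4)); a representation of m scales to one of n via (k·x)² + (k·y)² = k²(x² + y²). Each prime p ≡ 1 (mod 4) is itself a sum of two squares; find a² by testing p − a² for a perfect square:
  29: 29 − 1² = 28, 29 − 2² = 25 = 5² ⇒ 29 = 2² + 5².
  97: 97 − 1² = 96, 97 − 2² = 93, 97 − 3² = 88, 97 − 4² = 81 = 9² ⇒ 97 = 4² + 9².
  Combine using the Brahmagupta–Fibonacci identity (a² + b²)(c² + d²) = (ac − bd)² + (ad + bc)² = (ac + bd)² + (ad − bc)²:
  29 · 97 = 2813: from (2² + 5²)(4² + 9²), take (2·4 − 5·9, 2·9 + 5·4) = (8 − 45, 18 + 20) = (-37, 38); dropping signs (only squares matter) gives (37, 38); check 37² + 38² = 1369 + 1444 = 2813 ✓.
  Scale by k = 2: (2·37, 2·38) = (74, 76).
Step 4: Order so x ≤ y and verify: 74² + 76² = 5476 + 5776 = 11252 = n. ✓

n = 11252 = 74² + 76² (one valid representation with x ≤ y).


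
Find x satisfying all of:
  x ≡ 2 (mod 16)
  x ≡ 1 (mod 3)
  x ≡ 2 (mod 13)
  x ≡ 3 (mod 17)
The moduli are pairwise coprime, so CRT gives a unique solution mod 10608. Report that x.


Product of moduli M = 16 · 3 · 13 · 17 = 10608.
Merge one congruence at a time:
  Start: x ≡ 2 (mod 16).
  Combine with x ≡ 1 (mod 3); new modulus lcm = 48.
    Write x = 2 + 16·t and substitute into x ≡ 1 (mod 3): 16·t ≡ 1 − 2 = -1 (mod 3).
    Reduce coefficients mod 3: 1·t ≡ 2 (mod 3).
    So t ≡ 2 (mod 3).
    Then x = 2 + 16·2 = 34, valid modulo lcm(16, 3) = 48: x ≡ 34 (mod 48).
  Combine with x ≡ 2 (mod 13); new modulus lcm = 624.
    Write x = 34 + 48·t and substitute into x ≡ 2 (mod 13): 48·t ≡ 2 − 34 = -32 (mod 13).
    Reduce coefficients mod 13: 9·t ≡ 7 (mod 13).
    The inverse of 9 mod 13 is 3 (since 9·3 = 27 = 2·13 + 1), so t ≡ 3·7 = 21 ≡ 8 (mod 13).
    Then x = 34 + 48·8 = 418, valid modulo lcm(48, 13) = 624: x ≡ 418 (mod 624).
  Combine with x ≡ 3 (mod 17); new modulus lcm = 10608.
    Write x = 418 + 624·t and substitute into x ≡ 3 (mod 17): 624·t ≡ 3 − 418 = -415 (mod 17).
    Reduce coefficients mod 17: 12·t ≡ 10 (mod 17).
    The inverse of 12 mod 17 is 10 (since 12·10 = 120 = 7·17 + 1), so t ≡ 10·10 = 100 ≡ 15 (mod 17).
    Then x = 418 + 624·15 = 9778, valid modulo lcm(624, 17) = 10608: x ≡ 9778 (mod 10608).
Verify against each original: 9778 mod 16 = 2, 9778 mod 3 = 1, 9778 mod 13 = 2, 9778 mod 17 = 3.

x ≡ 9778 (mod 10608).


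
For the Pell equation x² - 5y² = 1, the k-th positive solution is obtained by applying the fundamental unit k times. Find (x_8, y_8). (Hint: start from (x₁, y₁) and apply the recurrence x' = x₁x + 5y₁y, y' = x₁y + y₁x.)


Step 1: Find the fundamental solution (x₁, y₁) of x² - 5y² = 1.
  Expand √5 as a continued fraction. a₀ = ⌊√5⌋ = 2; iterate m_{k+1} = d_k·a_k − m_k, d_{k+1} = (5 − m_{k+1}²)/d_k, a_{k+1} = ⌊(a₀ + m_{k+1})/d_{k+1}⌋ (starting m₀ = 0, d₀ = 1), with convergents p_k = a_k·p_{k-1} + p_{k-2}, q_k = a_k·q_{k-1} + q_{k-2} (p₋₁ = 1, q₋₁ = 0):
  k = 0: a₀ = 2; p₀/q₀ = 2/1; p₀² − 5·q₀² = 4 − 5 = -1.
  k = 1: m = 2, d = 1, a = ⌊(2 + 2)/1⌋ = 4; p/q = (4·2 + 1)/(4·1 + 0) = 9/4; p² − 5·q² = 81 − 80 = 1.
  The first convergent with p² − 5·q² = 1 gives the fundamental solution (x₁, y₁) = (9, 4).
Step 2: Apply the recurrence (x_{n+1}, y_{n+1}) = (x₁x_n + 5y₁y_n, x₁y_n + y₁x_n) repeatedly.
  From (x_1, y_1) = (9, 4): x_2 = 9·9 + 5·4·4 = 161; y_2 = 9·4 + 4·9 = 72.
  From (x_2, y_2) = (161, 72): x_3 = 9·161 + 5·4·72 = 2889; y_3 = 9·72 + 4·161 = 1292.
  From (x_3, y_3) = (2889, 1292): x_4 = 9·2889 + 5·4·1292 = 51841; y_4 = 9·1292 + 4·2889 = 23184.
  From (x_4, y_4) = (51841, 23184): x_5 = 9·51841 + 5·4·23184 = 930249; y_5 = 9·23184 + 4·51841 = 416020.
  From (x_5, y_5) = (930249, 416020): x_6 = 9·930249 + 5·4·416020 = 16692641; y_6 = 9·416020 + 4·930249 = 7465176.
  From (x_6, y_6) = (16692641, 7465176): x_7 = 9·16692641 + 5·4·7465176 = 299537289; y_7 = 9·7465176 + 4·16692641 = 133957148.
  From (x_7, y_7) = (299537289, 133957148): x_8 = 9·299537289 + 5·4·133957148 = 5374978561; y_8 = 9·133957148 + 4·299537289 = 2403763488.
Step 3: Verify x_8² - 5·y_8² = 28890394531209630721 - 28890394531209630720 = 1 (should be 1). ✓

(x_1, y_1) = (9, 4); (x_8, y_8) = (5374978561, 2403763488).


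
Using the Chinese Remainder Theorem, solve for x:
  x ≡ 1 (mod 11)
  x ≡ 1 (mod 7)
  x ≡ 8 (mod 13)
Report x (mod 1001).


Moduli 11, 7, 13 are pairwise coprime; by CRT there is a unique solution modulo M = 11 · 7 · 13 = 1001.
Solve pairwise, accumulating the modulus:
  Start with x ≡ 1 (mod 11).
  Combine with x ≡ 1 (mod 7): since gcd(11, 7) = 1, we get a unique residue mod 77.
    Write x = 1 + 11·t and substitute into x ≡ 1 (mod 7): 11·t ≡ 1 − 1 = 0 (mod 7).
    Reduce coefficients mod 7: 4·t ≡ 0 (mod 7).
    The inverse of 4 mod 7 is 2 (since 4·2 = 8 = 1·7 + 1), so t ≡ 2·0 = 0 ≡ 0 (mod 7).
    Then x = 1 + 11·0 = 1, valid modulo lcm(11, 7) = 77: x ≡ 1 (mod 77).
  Combine with x ≡ 8 (mod 13): since gcd(77, 13) = 1, we get a unique residue mod 1001.
    Write x = 1 + 77·t and substitute into x ≡ 8 (mod 13): 77·t ≡ 8 − 1 = 7 (mod 13).
    Reduce coefficients mod 13: 12·t ≡ 7 (mod 13).
    The inverse of 12 mod 13 is 12 (since 12·12 = 144 = 11·13 + 1), so t ≡ 12·7 = 84 ≡ 6 (mod 13).
    Then x = 1 + 77·6 = 463, valid modulo lcm(77, 13) = 1001: x ≡ 463 (mod 1001).
Verify: 463 mod 11 = 1 ✓, 463 mod 7 = 1 ✓, 463 mod 13 = 8 ✓.

x ≡ 463 (mod 1001).


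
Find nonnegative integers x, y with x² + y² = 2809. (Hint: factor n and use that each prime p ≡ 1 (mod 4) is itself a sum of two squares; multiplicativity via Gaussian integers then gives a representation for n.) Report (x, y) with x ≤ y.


Step 1: Factor n = 2809 = 53^2.
Step 2: Check the mod-4 condition on each prime factor: 53 ≡ 1 (mod 4), exponent 2.
All primes ≡ 3 (mod 4) appear to even exponent (or don't appear), so by the two-squares theorem n IS expressible as a sum of two squares.
Step 3: Build a representation. Here n = 53 · 53 is a product of primes ≡ 1 (mod 4). Each prime p ≡ 1 (mod 4) is itself a sum of two squares; find a² by testing p − a² for a perfect square:
  53: 53 − 1² = 52, 53 − 2² = 49 = 7² ⇒ 53 = 2² + 7².
  Combine using the Brahmagupta–Fibonacci identity (a² + b²)(c² + d²) = (ac − bd)² + (ad + bc)² = (ac + bd)² + (ad − bc)²:
  53 · 53 = 2809: from (2² + 7²)(2² + 7²), take (2·2 − 7·7, 2·7 + 7·2) = (4 − 49, 14 + 14) = (-45, 28); dropping signs (only squares matter) gives (45, 28); check 45² + 28² = 2025 + 784 = 2809 ✓.
Step 4: Order so x ≤ y and verify: 28² + 45² = 784 + 2025 = 2809 = n. ✓

n = 2809 = 28² + 45² (one valid representation with x ≤ y).
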